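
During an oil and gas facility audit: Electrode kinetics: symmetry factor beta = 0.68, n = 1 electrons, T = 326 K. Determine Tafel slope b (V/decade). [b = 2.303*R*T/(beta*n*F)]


Apply the Tafel slope relation: b = 2.303*R*T/(beta*n*F)
Numerator: 2.303 * 8.314 * 326 = 6241.97
Denominator: 0.68 * 1 * 96485 = 65609.8
b = 6241.97 / 65609.8 = 0.0951 V/decade

0.0951 V/decade


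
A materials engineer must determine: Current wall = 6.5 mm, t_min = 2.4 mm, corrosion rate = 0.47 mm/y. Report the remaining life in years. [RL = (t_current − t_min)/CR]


Apply the remaining-life relation: RL = (t_current − t_min) / CR
RL = (6.5 − 2.4) / 0.47 = 4.1 / 0.47 = 8.7 years

8.7 years


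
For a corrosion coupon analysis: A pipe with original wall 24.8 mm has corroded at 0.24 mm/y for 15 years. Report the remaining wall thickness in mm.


Remaining wall = original − CR × time
t = 24.8 − 0.24*15 = 24.8 − 3.6 = 21.2 mm

21.2 mm


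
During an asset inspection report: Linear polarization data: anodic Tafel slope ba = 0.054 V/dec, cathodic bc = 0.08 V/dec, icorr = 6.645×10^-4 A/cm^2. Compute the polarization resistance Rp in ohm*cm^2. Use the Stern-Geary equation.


Apply the Stern-Geary equation: Rp = ba*bc / (2.303*icorr*(ba+bc))
ba*bc = 0.054*0.08 = 0.00432
ba+bc = 0.134; 2.303*icorr*(ba+bc) = 2.303*6.645×10^-4*0.134 = 2.0506603×10^-4
Rp = 0.00432 / 2.0506603×10^-4 = 21.07 ohm*cm^2

21.07 ohm*cm^2


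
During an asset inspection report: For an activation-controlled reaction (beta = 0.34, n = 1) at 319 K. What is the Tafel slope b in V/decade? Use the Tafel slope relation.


Apply the Tafel slope relation: b = 2.303*R*T/(beta*n*F)
Numerator: 2.303 * 8.314 * 319 = 6107.94
Denominator: 0.34 * 1 * 96485 = 32804.9
b = 6107.94 / 32804.9 = 0.186 V/decade

0.186 V/decade


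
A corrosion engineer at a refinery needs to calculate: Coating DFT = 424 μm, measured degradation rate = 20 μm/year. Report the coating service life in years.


Service life = thickness / degradation rate
Life = 424 / 20 = 21.2 years

21.2 years


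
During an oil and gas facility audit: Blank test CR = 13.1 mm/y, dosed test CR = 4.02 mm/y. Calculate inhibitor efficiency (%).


Apply the inhibitor-efficiency definition: IE = (CR_blank − CR_inh)/CR_blank × 100
IE = (13.1 − 4.02) / 13.1 × 100
IE = 9.08 / 13.1 × 100 = 69.3 %

69.3 %


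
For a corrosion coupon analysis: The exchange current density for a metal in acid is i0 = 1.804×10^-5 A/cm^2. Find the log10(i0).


i0 = 1.804×10^-5 A/cm^2
log10(i0) = -4.744

-4.744


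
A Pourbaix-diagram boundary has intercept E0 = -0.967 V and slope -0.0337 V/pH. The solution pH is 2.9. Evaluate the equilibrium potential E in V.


Apply the Pourbaix line equation: E = E0 + slope*pH
E = -0.967 + (-0.0337)*2.9 = -0.967 + (-0.09773) = -1.06473 V
Rounded to 4 decimal places: E = -1.0647 V

-1.0647 V


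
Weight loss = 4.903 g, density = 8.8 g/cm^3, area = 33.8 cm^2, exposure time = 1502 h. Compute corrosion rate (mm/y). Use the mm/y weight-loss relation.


Apply the mm/y weight-loss relation: CR = 87600 * W / (D * A * T)
Numerator: 87600 * 4.903 = 429502.8
Denominator: 8.8 * 33.8 * 1502 = 446754.88
CR = 429502.8 / 446754.88 = 0.96138 mm/y

0.96138 mm/y


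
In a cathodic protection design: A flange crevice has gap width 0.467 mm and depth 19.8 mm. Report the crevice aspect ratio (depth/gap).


Aspect ratio = depth / gap
Ratio = 19.8 / 0.467 = 42.4

42.4


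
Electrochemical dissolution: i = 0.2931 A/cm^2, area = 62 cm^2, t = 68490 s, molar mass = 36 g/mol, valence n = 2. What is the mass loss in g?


Apply Faraday's law: m = i*A*t*M / (n*F)
Total charge passed Q = i*A*t = 0.2931*62*68490 = 1244613.978 C
m = Q*M/(n*F) = 1244613.978*36/(2*96485) = 232.1921 g

232.1921 g


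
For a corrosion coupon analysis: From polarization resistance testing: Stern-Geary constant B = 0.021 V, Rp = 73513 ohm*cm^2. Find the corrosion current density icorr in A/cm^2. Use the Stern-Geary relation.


Apply the Stern-Geary relation: icorr = B / Rp
icorr = 0.021 / 73513 = 2.857×10^-7 A/cm^2

2.857×10^-7 A/cm^2


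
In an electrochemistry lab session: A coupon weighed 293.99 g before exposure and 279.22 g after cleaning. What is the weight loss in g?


Weight loss = initial − final
WL = 293.99 − 279.22 = 14.77 g

14.77 g


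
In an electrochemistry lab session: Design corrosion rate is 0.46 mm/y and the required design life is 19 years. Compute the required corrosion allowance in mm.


Corrosion allowance = CR × design life
CA = 0.46 * 19 = 8.74 mm

8.74 mm


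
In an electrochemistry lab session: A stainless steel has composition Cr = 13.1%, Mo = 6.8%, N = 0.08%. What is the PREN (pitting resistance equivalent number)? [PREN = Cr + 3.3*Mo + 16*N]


Apply the PREN formula: PREN = Cr + 3.3*Mo + 16*N
PREN = 13.1 + 3.3*6.8 + 16*0.08
PREN = 13.1 + 22.44 + 1.28 = 36.82

36.82


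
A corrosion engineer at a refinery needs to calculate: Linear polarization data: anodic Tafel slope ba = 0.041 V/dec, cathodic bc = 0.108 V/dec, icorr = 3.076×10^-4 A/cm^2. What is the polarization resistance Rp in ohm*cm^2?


Apply the Stern-Geary equation: Rp = ba*bc / (2.303*icorr*(ba+bc))
ba*bc = 0.041*0.108 = 0.004428
ba+bc = 0.149; 2.303*icorr*(ba+bc) = 2.303*3.076×10^-4*0.149 = 1.0555202×10^-4
Rp = 0.004428 / 1.0555202×10^-4 = 41.95 ohm*cm^2

41.95 ohm*cm^2


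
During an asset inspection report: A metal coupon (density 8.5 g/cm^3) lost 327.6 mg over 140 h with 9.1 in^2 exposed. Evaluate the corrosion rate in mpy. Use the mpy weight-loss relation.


Apply the mpy weight-loss relation: CR = 534 * W / (D * A * T)
Numerator: 534 * 327.6 = 174938.4
Denominator: 8.5 * 9.1 * 140 = 10829.0
CR = 174938.4 / 10829.0 = 16.155 mpy

16.155 mpy


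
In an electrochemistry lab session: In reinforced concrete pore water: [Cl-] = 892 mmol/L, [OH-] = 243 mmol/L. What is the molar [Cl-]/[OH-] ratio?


Threshold parameter = [Cl-] / [OH-] (molar basis; both in mmol/L, so units cancel)
Ratio = 892 / 243 = 3.67

3.67


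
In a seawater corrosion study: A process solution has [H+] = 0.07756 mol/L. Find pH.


pH = −log10[H+]
pH = −log10(0.07756) = 1.11

1.11


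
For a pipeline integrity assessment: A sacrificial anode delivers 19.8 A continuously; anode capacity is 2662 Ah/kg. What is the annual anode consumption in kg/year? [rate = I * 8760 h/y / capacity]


Annual consumption = current * hours per year / capacity
Rate = 19.8 * 8760 / 2662 = 65.2 kg/year

65.2 kg/year


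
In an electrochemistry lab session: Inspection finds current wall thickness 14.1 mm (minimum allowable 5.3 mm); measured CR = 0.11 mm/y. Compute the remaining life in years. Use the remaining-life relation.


Apply the remaining-life relation: RL = (t_current − t_min) / CR
RL = (14.1 − 5.3) / 0.11 = 8.8 / 0.11 = 80.0 years

80.0 years


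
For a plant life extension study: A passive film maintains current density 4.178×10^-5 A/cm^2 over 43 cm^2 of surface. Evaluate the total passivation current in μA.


I = i_pass * A, then convert A → μA (×10^6)
I = 4.178×10^-5 * 43 * 10^6 = 1796.54 μA

1796.54 μA


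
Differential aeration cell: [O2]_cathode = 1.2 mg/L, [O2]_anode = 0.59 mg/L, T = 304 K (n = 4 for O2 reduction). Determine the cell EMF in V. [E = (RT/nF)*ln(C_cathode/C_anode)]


Apply the Nernst concentration-cell relation: E = (RT/nF)*ln(C_cathode/C_anode)
RT/nF = 8.314*304/(4*96485) = 0.00654883 V
ln(1.2/0.59) = 0.70995
E = 0.00654883 * 0.70995 = 0.00465 V

0.00465 V


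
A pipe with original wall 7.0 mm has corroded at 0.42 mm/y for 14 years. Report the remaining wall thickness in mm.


Remaining wall = original − CR × time
t = 7.0 − 0.42*14 = 7.0 − 5.88 = 1.12 mm

1.12 mm


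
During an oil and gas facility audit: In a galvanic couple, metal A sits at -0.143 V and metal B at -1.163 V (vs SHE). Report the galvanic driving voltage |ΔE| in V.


Driving voltage is the absolute potential difference.
|ΔE| = |-0.143 − (-1.163)| = 1.02 V

1.02 V


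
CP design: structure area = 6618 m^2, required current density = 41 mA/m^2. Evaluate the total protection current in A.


I = area * current density, then convert mA → A (÷1000)
I = 6618 * 41 / 1000 = 271.34 A

271.34 A


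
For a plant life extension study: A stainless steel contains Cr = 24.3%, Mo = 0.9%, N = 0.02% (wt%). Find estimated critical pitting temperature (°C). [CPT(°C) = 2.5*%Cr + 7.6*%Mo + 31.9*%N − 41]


Apply the ASTM G48 empirical CPT estimate: CPT(°C) = 2.5*%Cr + 7.6*%Mo + 31.9*%N − 41
2.5*24.3 = 60.75; 7.6*0.9 = 6.84; 31.9*0.02 = 0.638
CPT = 60.75 + 6.84 + 0.638 − 41 = 27.228 °C
Rounded to 0.1 °C: CPT ≈ 27.2 °C

27.2 °C


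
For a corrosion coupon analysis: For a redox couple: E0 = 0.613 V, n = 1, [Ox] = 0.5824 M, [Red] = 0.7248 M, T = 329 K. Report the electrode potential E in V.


Apply the Nernst equation: E = E0 + (RT/nF)*ln([Ox]/[Red])
Step 1: RT/nF = 8.314*329/(1*96485) = 0.02834955 V
Step 2: [Ox]/[Red] = 0.5824/0.7248 = 0.803532
Step 3: ln(0.803532) = -0.218738
Step 4: correction = 0.02834955 * -0.218738 = -0.006 V
E = 0.613 + -0.006 = 0.607 V

0.607 V


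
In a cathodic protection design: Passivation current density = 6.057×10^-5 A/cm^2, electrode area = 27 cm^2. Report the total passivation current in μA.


I = i_pass * A, then convert A → μA (×10^6)
I = 6.057×10^-5 * 27 * 10^6 = 1635.39 μA

1635.39 μA


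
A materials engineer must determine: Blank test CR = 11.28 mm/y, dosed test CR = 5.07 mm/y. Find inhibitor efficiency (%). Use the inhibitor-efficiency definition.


Apply the inhibitor-efficiency definition: IE = (CR_blank − CR_inh)/CR_blank × 100
IE = (11.28 − 5.07) / 11.28 × 100
IE = 6.21 / 11.28 × 100 = 55.1 %

55.1 %


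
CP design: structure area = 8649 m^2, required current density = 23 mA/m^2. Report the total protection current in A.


I = area * current density, then convert mA → A (÷1000)
I = 8649 * 23 / 1000 = 198.93 A

198.93 A


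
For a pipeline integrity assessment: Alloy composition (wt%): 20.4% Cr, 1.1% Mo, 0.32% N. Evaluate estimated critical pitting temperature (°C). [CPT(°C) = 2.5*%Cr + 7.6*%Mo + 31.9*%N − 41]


Apply the ASTM G48 empirical CPT estimate: CPT(°C) = 2.5*%Cr + 7.6*%Mo + 31.9*%N − 41
2.5*20.4 = 51; 7.6*1.1 = 8.36; 31.9*0.32 = 10.208
CPT = 51 + 8.36 + 10.208 − 41 = 28.568 °C
Rounded to 0.1 °C: CPT ≈ 28.6 °C

28.6 °C


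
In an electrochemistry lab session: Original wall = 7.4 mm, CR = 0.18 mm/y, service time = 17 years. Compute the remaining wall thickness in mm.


Remaining wall = original − CR × time
t = 7.4 − 0.18*17 = 7.4 − 3.06 = 4.34 mm

4.34 mm


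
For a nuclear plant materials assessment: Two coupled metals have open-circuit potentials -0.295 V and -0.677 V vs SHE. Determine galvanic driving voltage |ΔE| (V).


Driving voltage is the absolute potential difference.
|ΔE| = |-0.295 − (-0.677)| = 0.382 V

0.382 V


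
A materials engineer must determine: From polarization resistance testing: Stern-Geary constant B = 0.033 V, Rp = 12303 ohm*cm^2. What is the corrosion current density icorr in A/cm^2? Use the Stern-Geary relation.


Apply the Stern-Geary relation: icorr = B / Rp
icorr = 0.033 / 12303 = 2.682×10^-6 A/cm^2

2.682×10^-6 A/cm^2


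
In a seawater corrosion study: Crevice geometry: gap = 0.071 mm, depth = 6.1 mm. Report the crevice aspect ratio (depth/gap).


Aspect ratio = depth / gap
Ratio = 6.1 / 0.071 = 85.9

85.9


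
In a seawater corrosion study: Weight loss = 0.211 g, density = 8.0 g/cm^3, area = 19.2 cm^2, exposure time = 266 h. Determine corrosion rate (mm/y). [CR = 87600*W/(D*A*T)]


Apply the mm/y weight-loss relation: CR = 87600 * W / (D * A * T)
Numerator: 87600 * 0.211 = 18483.6
Denominator: 8.0 * 19.2 * 266 = 40857.6
CR = 18483.6 / 40857.6 = 0.4524 mm/y

0.4524 mm/y


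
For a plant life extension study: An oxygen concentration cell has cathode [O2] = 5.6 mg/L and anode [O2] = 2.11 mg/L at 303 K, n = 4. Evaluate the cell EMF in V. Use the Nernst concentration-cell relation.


Apply the Nernst concentration-cell relation: E = (RT/nF)*ln(C_cathode/C_anode)
RT/nF = 8.314*303/(4*96485) = 0.00652729 V
ln(5.6/2.11) = 0.97608
E = 0.00652729 * 0.97608 = 0.00637 V

0.00637 V


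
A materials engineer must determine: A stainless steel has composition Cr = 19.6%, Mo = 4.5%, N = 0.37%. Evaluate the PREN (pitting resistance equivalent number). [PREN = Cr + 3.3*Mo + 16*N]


Apply the PREN formula: PREN = Cr + 3.3*Mo + 16*N
PREN = 19.6 + 3.3*4.5 + 16*0.37
PREN = 19.6 + 14.85 + 5.92 = 40.37

40.37


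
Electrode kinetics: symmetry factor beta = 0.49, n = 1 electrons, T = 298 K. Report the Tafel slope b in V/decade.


Apply the Tafel slope relation: b = 2.303*R*T/(beta*n*F)
Numerator: 2.303 * 8.314 * 298 = 5705.85
Denominator: 0.49 * 1 * 96485 = 47277.65
b = 5705.85 / 47277.65 = 0.1207 V/decade

0.1207 V/decade


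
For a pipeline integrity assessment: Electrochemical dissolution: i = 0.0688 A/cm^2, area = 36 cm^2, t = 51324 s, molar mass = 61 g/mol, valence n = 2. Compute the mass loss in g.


Apply Faraday's law: m = i*A*t*M / (n*F)
Total charge passed Q = i*A*t = 0.0688*36*51324 = 127119.2832 C
m = Q*M/(n*F) = 127119.2832*61/(2*96485) = 40.1838 g

40.1838 g


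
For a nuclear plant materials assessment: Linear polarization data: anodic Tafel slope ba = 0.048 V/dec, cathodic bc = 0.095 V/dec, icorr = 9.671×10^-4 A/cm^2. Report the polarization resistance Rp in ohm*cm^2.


Apply the Stern-Geary equation: Rp = ba*bc / (2.303*icorr*(ba+bc))
ba*bc = 0.048*0.095 = 0.00456
ba+bc = 0.143; 2.303*icorr*(ba+bc) = 2.303*9.671×10^-4*0.143 = 3.1849408×10^-4
Rp = 0.00456 / 3.1849408×10^-4 = 14.32 ohm*cm^2

14.32 ohm*cm^2


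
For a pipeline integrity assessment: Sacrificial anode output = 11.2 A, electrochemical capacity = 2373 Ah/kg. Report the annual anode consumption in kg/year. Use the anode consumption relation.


Annual consumption = current * hours per year / capacity
Rate = 11.2 * 8760 / 2373 = 41.3 kg/year

41.3 kg/year


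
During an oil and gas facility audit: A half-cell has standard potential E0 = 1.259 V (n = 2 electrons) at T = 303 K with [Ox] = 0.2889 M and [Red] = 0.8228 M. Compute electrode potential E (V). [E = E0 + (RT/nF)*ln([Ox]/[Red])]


Apply the Nernst equation: E = E0 + (RT/nF)*ln([Ox]/[Red])
Step 1: RT/nF = 8.314*303/(2*96485) = 0.01305458 V
Step 2: [Ox]/[Red] = 0.2889/0.8228 = 0.351118
Step 3: ln(0.351118) = -1.046633
Step 4: correction = 0.01305458 * -1.046633 = -0.0137 V
E = 1.259 + -0.0137 = 1.2453 V

1.2453 V


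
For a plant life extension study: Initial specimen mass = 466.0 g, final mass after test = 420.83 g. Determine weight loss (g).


Weight loss = initial − final
WL = 466.0 − 420.83 = 45.17 g

45.17 g


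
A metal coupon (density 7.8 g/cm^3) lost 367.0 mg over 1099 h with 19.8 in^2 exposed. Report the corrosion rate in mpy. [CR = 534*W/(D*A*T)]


Apply the mpy weight-loss relation: CR = 534 * W / (D * A * T)
Numerator: 534 * 367.0 = 195978.0
Denominator: 7.8 * 19.8 * 1099 = 169729.56
CR = 195978.0 / 169729.56 = 1.155 mpy

1.155 mpy


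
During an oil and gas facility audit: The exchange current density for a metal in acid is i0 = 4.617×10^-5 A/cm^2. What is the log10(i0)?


i0 = 4.617×10^-5 A/cm^2
log10(i0) = -4.336

-4.336


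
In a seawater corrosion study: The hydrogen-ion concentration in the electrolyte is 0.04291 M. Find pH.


pH = −log10[H+]
pH = −log10(0.04291) = 1.37

1.37


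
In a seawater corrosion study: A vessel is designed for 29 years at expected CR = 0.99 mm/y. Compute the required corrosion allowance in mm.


Corrosion allowance = CR × design life
CA = 0.99 * 29 = 28.71 mm

28.71 mm


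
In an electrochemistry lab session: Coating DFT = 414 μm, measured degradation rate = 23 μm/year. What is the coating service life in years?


Service life = thickness / degradation rate
Life = 414 / 23 = 18.0 years

18.0 years


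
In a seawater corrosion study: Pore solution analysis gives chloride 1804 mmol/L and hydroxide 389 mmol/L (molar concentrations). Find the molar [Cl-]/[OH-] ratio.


Threshold parameter = [Cl-] / [OH-] (molar basis; both in mmol/L, so units cancel)
Ratio = 1804 / 389 = 4.64

4.64


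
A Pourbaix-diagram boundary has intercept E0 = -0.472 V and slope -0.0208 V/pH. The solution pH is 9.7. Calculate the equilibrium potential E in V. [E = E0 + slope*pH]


Apply the Pourbaix line equation: E = E0 + slope*pH
E = -0.472 + (-0.0208)*9.7 = -0.472 + (-0.20176) = -0.67376 V
Rounded to 3 decimal places: E = -0.674 V

-0.674 V


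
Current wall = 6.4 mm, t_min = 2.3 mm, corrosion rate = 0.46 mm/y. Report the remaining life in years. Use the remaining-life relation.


Apply the remaining-life relation: RL = (t_current − t_min) / CR
RL = (6.4 − 2.3) / 0.46 = 4.1 / 0.46 = 8.9 years

8.9 years


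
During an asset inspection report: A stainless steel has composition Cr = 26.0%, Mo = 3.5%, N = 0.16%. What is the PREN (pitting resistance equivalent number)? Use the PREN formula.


Apply the PREN formula: PREN = Cr + 3.3*Mo + 16*N
PREN = 26.0 + 3.3*3.5 + 16*0.16
PREN = 26.0 + 11.55 + 2.56 = 40.11

40.11


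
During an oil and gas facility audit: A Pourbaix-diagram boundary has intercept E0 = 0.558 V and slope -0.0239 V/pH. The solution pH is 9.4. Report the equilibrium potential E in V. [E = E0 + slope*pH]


Apply the Pourbaix line equation: E = E0 + slope*pH
E = 0.558 + (-0.0239)*9.4 = 0.558 + (-0.22466) = 0.33334 V
Rounded to 3 decimal places: E = 0.333 V

0.333 V


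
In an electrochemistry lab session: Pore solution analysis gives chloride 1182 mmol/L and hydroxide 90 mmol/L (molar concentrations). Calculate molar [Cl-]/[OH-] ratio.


Threshold parameter = [Cl-] / [OH-] (molar basis; both in mmol/L, so units cancel)
Ratio = 1182 / 90 = 13.13

13.13


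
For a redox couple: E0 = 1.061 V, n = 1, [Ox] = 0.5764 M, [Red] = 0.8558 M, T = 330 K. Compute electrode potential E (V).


Apply the Nernst equation: E = E0 + (RT/nF)*ln([Ox]/[Red])
Step 1: RT/nF = 8.314*330/(1*96485) = 0.02843572 V
Step 2: [Ox]/[Red] = 0.5764/0.8558 = 0.673522
Step 3: ln(0.673522) = -0.395235
Step 4: correction = 0.02843572 * -0.395235 = -0.011 V
E = 1.061 + -0.011 = 1.05 V

1.05 V


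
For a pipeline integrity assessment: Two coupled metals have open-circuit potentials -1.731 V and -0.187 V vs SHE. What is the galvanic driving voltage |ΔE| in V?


Driving voltage is the absolute potential difference.
|ΔE| = |-1.731 − (-0.187)| = 1.544 V

1.544 V


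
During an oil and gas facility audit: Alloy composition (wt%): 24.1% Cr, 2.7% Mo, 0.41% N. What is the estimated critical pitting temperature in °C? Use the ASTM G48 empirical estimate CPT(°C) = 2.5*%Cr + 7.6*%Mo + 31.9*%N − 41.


Apply the ASTM G48 empirical CPT estimate: CPT(°C) = 2.5*%Cr + 7.6*%Mo + 31.9*%N − 41
2.5*24.1 = 60.25; 7.6*2.7 = 20.52; 31.9*0.41 = 13.079
CPT = 60.25 + 20.52 + 13.079 − 41 = 52.849 °C
Rounded to 0.1 °C: CPT ≈ 52.8 °C

52.8 °C


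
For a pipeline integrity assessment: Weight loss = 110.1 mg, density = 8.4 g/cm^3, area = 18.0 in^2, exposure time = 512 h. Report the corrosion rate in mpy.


Apply the mpy weight-loss relation: CR = 534 * W / (D * A * T)
Numerator: 534 * 110.1 = 58793.4
Denominator: 8.4 * 18.0 * 512 = 77414.4
CR = 58793.4 / 77414.4 = 0.75946 mpy

0.75946 mpy


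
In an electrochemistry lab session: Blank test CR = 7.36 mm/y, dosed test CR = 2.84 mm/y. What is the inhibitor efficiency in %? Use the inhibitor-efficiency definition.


Apply the inhibitor-efficiency definition: IE = (CR_blank − CR_inh)/CR_blank × 100
IE = (7.36 − 2.84) / 7.36 × 100
IE = 4.52 / 7.36 × 100 = 61.4 %

61.4 %


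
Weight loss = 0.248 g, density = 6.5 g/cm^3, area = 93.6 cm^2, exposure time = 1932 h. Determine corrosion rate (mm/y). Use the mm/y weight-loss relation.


Apply the mm/y weight-loss relation: CR = 87600 * W / (D * A * T)
Numerator: 87600 * 0.248 = 21724.8
Denominator: 6.5 * 93.6 * 1932 = 1175428.8
CR = 21724.8 / 1175428.8 = 0.018482 mm/y

0.018482 mm/y


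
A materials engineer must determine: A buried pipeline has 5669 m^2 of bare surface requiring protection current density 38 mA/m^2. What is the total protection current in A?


I = area * current density, then convert mA → A (÷1000)
I = 5669 * 38 / 1000 = 215.42 A

215.42 A


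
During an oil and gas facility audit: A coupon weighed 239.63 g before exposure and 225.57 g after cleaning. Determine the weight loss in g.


Weight loss = initial − final
WL = 239.63 − 225.57 = 14.06 g

14.06 g


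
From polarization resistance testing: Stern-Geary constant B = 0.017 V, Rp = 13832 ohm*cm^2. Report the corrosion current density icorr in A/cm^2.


Apply the Stern-Geary relation: icorr = B / Rp
icorr = 0.017 / 13832 = 1.229×10^-6 A/cm^2

1.229×10^-6 A/cm^2


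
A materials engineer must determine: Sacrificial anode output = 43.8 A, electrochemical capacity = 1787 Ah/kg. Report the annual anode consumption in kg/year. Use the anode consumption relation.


Annual consumption = current * hours per year / capacity
Rate = 43.8 * 8760 / 1787 = 214.7 kg/year

214.7 kg/year


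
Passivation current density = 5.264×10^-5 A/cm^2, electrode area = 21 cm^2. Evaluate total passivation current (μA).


I = i_pass * A, then convert A → μA (×10^6)
I = 5.264×10^-5 * 21 * 10^6 = 1105.44 μA

1105.44 μA


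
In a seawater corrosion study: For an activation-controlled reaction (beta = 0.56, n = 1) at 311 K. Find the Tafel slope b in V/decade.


Apply the Tafel slope relation: b = 2.303*R*T/(beta*n*F)
Numerator: 2.303 * 8.314 * 311 = 5954.76
Denominator: 0.56 * 1 * 96485 = 54031.6
b = 5954.76 / 54031.6 = 0.1102 V/decade

0.1102 V/decade


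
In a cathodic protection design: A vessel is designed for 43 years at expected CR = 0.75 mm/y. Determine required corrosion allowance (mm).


Corrosion allowance = CR × design life
CA = 0.75 * 43 = 32.25 mm

32.25 mm


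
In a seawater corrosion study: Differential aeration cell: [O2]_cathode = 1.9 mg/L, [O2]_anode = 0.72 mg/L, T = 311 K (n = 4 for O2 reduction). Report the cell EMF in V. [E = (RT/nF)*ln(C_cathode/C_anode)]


Apply the Nernst concentration-cell relation: E = (RT/nF)*ln(C_cathode/C_anode)
RT/nF = 8.314*311/(4*96485) = 0.00669963 V
ln(1.9/0.72) = 0.97036
E = 0.00669963 * 0.97036 = 0.0065 V

0.0065 V


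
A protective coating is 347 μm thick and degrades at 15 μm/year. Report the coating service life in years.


Service life = thickness / degradation rate
Life = 347 / 15 = 23.1 years

23.1 years


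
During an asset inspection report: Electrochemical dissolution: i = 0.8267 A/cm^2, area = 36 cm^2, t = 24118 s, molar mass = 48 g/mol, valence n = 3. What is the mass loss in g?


Apply Faraday's law: m = i*A*t*M / (n*F)
Total charge passed Q = i*A*t = 0.8267*36*24118 = 717780.6216 C
m = Q*M/(n*F) = 717780.6216*48/(3*96485) = 119.02876 g

119.02876 g


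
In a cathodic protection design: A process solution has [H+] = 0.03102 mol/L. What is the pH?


pH = −log10[H+]
pH = −log10(0.03102) = 1.51

1.51


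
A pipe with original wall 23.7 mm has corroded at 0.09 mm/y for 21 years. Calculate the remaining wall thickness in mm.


Remaining wall = original − CR × time
t = 23.7 − 0.09*21 = 23.7 − 1.89 = 21.81 mm

21.81 mm


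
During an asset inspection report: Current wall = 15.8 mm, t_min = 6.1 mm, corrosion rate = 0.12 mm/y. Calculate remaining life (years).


Apply the remaining-life relation: RL = (t_current − t_min) / CR
RL = (15.8 − 6.1) / 0.12 = 9.7 / 0.12 = 80.8 years

80.8 years


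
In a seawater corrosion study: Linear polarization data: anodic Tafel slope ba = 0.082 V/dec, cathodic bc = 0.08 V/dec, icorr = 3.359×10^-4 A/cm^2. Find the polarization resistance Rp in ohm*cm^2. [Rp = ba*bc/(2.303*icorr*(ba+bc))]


Apply the Stern-Geary equation: Rp = ba*bc / (2.303*icorr*(ba+bc))
ba*bc = 0.082*0.08 = 0.00656
ba+bc = 0.162; 2.303*icorr*(ba+bc) = 2.303*3.359×10^-4*0.162 = 1.2531959×10^-4
Rp = 0.00656 / 1.2531959×10^-4 = 52.35 ohm*cm^2

52.35 ohm*cm^2


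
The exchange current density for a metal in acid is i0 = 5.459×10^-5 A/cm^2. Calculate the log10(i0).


i0 = 5.459×10^-5 A/cm^2
log10(i0) = -4.263

-4.263


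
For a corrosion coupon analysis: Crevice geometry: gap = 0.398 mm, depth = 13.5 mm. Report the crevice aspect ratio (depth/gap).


Aspect ratio = depth / gap
Ratio = 13.5 / 0.398 = 33.9

33.9


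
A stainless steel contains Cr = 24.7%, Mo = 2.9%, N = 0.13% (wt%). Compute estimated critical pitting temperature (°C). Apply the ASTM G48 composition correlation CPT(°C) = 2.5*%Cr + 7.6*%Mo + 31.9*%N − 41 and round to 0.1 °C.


Apply the ASTM G48 empirical CPT estimate: CPT(°C) = 2.5*%Cr + 7.6*%Mo + 31.9*%N − 41
2.5*24.7 = 61.75; 7.6*2.9 = 22.04; 31.9*0.13 = 4.147
CPT = 61.75 + 22.04 + 4.147 − 41 = 46.937 °C
Rounded to 0.1 °C: CPT ≈ 46.9 °C

46.9 °C


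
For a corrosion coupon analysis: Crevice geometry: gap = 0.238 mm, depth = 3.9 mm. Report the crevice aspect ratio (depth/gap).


Aspect ratio = depth / gap
Ratio = 3.9 / 0.238 = 16.4

16.4


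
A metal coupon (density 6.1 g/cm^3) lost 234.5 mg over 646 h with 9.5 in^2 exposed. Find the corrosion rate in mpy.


Apply the mpy weight-loss relation: CR = 534 * W / (D * A * T)
Numerator: 534 * 234.5 = 125223.0
Denominator: 6.1 * 9.5 * 646 = 37435.7
CR = 125223.0 / 37435.7 = 3.34502 mpy

3.34502 mpy


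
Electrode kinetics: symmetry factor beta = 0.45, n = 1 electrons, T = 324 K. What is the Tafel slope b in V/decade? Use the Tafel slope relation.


Apply the Tafel slope relation: b = 2.303*R*T/(beta*n*F)
Numerator: 2.303 * 8.314 * 324 = 6203.67
Denominator: 0.45 * 1 * 96485 = 43418.25
b = 6203.67 / 43418.25 = 0.143 V/decade

0.143 V/decade


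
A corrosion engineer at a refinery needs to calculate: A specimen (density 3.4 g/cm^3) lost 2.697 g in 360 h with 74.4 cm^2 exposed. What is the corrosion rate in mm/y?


Apply the mm/y weight-loss relation: CR = 87600 * W / (D * A * T)
Numerator: 87600 * 2.697 = 236257.2
Denominator: 3.4 * 74.4 * 360 = 91065.6
CR = 236257.2 / 91065.6 = 2.594363 mm/y

2.594363 mm/y


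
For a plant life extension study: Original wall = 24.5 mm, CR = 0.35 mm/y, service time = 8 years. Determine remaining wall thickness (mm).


Remaining wall = original − CR × time
t = 24.5 − 0.35*8 = 24.5 − 2.8 = 21.7 mm

21.7 mm


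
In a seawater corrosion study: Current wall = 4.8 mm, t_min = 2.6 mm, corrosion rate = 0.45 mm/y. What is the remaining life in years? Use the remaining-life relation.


Apply the remaining-life relation: RL = (t_current − t_min) / CR
RL = (4.8 − 2.6) / 0.45 = 2.2 / 0.45 = 4.9 years

4.9 years


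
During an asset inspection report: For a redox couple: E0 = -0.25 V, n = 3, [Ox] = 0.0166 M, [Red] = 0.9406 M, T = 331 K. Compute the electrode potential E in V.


Apply the Nernst equation: E = E0 + (RT/nF)*ln([Ox]/[Red])
Step 1: RT/nF = 8.314*331/(3*96485) = 0.00950729 V
Step 2: [Ox]/[Red] = 0.0166/0.9406 = 0.017648
Step 3: ln(0.017648) = -4.037133
Step 4: correction = 0.00950729 * -4.037133 = -0.0384 V
E = -0.25 + -0.0384 = -0.2884 V

-0.2884 V


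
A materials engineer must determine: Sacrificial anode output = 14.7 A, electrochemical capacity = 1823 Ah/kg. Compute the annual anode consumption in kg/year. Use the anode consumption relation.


Annual consumption = current * hours per year / capacity
Rate = 14.7 * 8760 / 1823 = 70.6 kg/year

70.6 kg/year


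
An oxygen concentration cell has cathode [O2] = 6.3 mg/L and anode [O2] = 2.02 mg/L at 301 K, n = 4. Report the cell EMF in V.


Apply the Nernst concentration-cell relation: E = (RT/nF)*ln(C_cathode/C_anode)
RT/nF = 8.314*301/(4*96485) = 0.0064842 V
ln(6.3/2.02) = 1.13745
E = 0.0064842 * 1.13745 = 0.00738 V

0.00738 V


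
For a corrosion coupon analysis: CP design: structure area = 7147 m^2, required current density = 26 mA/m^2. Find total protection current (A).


I = area * current density, then convert mA → A (÷1000)
I = 7147 * 26 / 1000 = 185.82 A

185.82 A


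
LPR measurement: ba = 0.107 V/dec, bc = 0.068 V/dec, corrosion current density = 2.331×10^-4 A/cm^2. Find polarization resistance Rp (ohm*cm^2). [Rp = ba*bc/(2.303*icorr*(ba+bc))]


Apply the Stern-Geary equation: Rp = ba*bc / (2.303*icorr*(ba+bc))
ba*bc = 0.107*0.068 = 0.007276
ba+bc = 0.175; 2.303*icorr*(ba+bc) = 2.303*2.331×10^-4*0.175 = 9.3945127×10^-5
Rp = 0.007276 / 9.3945127×10^-5 = 77.45 ohm*cm^2

77.45 ohm*cm^2


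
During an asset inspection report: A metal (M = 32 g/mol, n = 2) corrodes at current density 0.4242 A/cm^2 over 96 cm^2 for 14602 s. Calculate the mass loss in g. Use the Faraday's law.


Apply Faraday's law: m = i*A*t*M / (n*F)
Total charge passed Q = i*A*t = 0.4242*96*14602 = 594640.1664 C
m = Q*M/(n*F) = 594640.1664*32/(2*96485) = 98.609 g

98.609 g


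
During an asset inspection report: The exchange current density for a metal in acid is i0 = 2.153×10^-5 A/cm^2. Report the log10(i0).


i0 = 2.153×10^-5 A/cm^2
log10(i0) = -4.667

-4.667


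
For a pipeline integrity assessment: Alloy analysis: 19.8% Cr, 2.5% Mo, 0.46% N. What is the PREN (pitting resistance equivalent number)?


Apply the PREN formula: PREN = Cr + 3.3*Mo + 16*N
PREN = 19.8 + 3.3*2.5 + 16*0.46
PREN = 19.8 + 8.25 + 7.36 = 35.41

35.41


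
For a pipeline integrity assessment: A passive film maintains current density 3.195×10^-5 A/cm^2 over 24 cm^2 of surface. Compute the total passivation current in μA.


I = i_pass * A, then convert A → μA (×10^6)
I = 3.195×10^-5 * 24 * 10^6 = 766.8 μA

766.8 μA


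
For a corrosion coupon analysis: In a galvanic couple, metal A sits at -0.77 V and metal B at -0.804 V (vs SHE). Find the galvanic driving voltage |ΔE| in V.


Driving voltage is the absolute potential difference.
|ΔE| = |-0.77 − (-0.804)| = 0.034 V

0.034 V


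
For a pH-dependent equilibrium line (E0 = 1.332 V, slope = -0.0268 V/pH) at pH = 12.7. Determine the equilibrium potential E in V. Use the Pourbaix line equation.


Apply the Pourbaix line equation: E = E0 + slope*pH
E = 1.332 + (-0.0268)*12.7 = 1.332 + (-0.34036) = 0.99164 V
Rounded to 4 decimal places: E = 0.9916 V

0.9916 V


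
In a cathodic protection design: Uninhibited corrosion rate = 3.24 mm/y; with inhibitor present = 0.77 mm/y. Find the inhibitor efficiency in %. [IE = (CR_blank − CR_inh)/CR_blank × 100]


Apply the inhibitor-efficiency definition: IE = (CR_blank − CR_inh)/CR_blank × 100
IE = (3.24 − 0.77) / 3.24 × 100
IE = 2.47 / 3.24 × 100 = 76.2 %

76.2 %


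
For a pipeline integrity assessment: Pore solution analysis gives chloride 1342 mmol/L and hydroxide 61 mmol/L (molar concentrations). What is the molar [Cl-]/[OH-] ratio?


Threshold parameter = [Cl-] / [OH-] (molar basis; both in mmol/L, so units cancel)
Ratio = 1342 / 61 = 22.0

22.0


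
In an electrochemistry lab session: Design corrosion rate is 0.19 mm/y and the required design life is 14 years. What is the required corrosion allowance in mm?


Corrosion allowance = CR × design life
CA = 0.19 * 14 = 2.66 mm

2.66 mm


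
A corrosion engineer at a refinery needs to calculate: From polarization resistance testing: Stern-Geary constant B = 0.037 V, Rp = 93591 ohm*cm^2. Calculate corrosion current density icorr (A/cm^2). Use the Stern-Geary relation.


Apply the Stern-Geary relation: icorr = B / Rp
icorr = 0.037 / 93591 = 3.953×10^-7 A/cm^2

3.953×10^-7 A/cm^2


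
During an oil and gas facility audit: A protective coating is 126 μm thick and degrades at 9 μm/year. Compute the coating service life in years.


Service life = thickness / degradation rate
Life = 126 / 9 = 14.0 years

14.0 years


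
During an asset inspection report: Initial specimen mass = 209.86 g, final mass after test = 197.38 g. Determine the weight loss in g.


Weight loss = initial − final
WL = 209.86 − 197.38 = 12.48 g

12.48 g


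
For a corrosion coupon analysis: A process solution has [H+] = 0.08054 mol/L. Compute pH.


pH = −log10[H+]
pH = −log10(0.08054) = 1.09

1.09


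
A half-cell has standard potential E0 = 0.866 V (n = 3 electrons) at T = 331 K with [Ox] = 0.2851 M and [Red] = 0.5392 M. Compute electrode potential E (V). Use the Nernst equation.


Apply the Nernst equation: E = E0 + (RT/nF)*ln([Ox]/[Red])
Step 1: RT/nF = 8.314*331/(3*96485) = 0.00950729 V
Step 2: [Ox]/[Red] = 0.2851/0.5392 = 0.528746
Step 3: ln(0.528746) = -0.637247
Step 4: correction = 0.00950729 * -0.637247 = -0.0061 V
E = 0.866 + -0.0061 = 0.8599 V

0.8599 V


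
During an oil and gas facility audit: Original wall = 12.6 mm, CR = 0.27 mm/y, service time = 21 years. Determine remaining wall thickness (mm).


Remaining wall = original − CR × time
t = 12.6 − 0.27*21 = 12.6 − 5.67 = 6.93 mm

6.93 mm


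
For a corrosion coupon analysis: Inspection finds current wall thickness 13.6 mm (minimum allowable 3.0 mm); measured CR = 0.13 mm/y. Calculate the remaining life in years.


Apply the remaining-life relation: RL = (t_current − t_min) / CR
RL = (13.6 − 3.0) / 0.13 = 10.6 / 0.13 = 81.5 years

81.5 years


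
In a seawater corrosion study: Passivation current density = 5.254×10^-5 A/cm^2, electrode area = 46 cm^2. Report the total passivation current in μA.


I = i_pass * A, then convert A → μA (×10^6)
I = 5.254×10^-5 * 46 * 10^6 = 2416.84 μA

2416.84 μA


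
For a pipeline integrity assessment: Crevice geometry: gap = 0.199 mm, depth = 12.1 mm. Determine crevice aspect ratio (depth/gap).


Aspect ratio = depth / gap
Ratio = 12.1 / 0.199 = 60.8

60.8


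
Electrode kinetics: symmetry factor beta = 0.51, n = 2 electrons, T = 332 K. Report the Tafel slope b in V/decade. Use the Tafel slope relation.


Apply the Tafel slope relation: b = 2.303*R*T/(beta*n*F)
Numerator: 2.303 * 8.314 * 332 = 6356.85
Denominator: 0.51 * 2 * 96485 = 98414.7
b = 6356.85 / 98414.7 = 0.0646 V/decade

0.0646 V/decade


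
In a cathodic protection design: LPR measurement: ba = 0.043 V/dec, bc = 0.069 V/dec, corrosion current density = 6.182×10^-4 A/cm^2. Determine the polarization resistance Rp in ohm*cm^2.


Apply the Stern-Geary equation: Rp = ba*bc / (2.303*icorr*(ba+bc))
ba*bc = 0.043*0.069 = 0.002967
ba+bc = 0.112; 2.303*icorr*(ba+bc) = 2.303*6.182×10^-4*0.112 = 1.5945604×10^-4
Rp = 0.002967 / 1.5945604×10^-4 = 18.6 ohm*cm^2

18.6 ohm*cm^2


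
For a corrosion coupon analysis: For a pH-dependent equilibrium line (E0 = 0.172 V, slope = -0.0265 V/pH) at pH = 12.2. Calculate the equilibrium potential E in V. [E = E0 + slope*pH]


Apply the Pourbaix line equation: E = E0 + slope*pH
E = 0.172 + (-0.0265)*12.2 = 0.172 + (-0.3233) = -0.1513 V
Rounded to 3 decimal places: E = -0.151 V

-0.151 V


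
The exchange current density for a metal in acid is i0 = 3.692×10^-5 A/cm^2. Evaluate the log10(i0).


i0 = 3.692×10^-5 A/cm^2
log10(i0) = -4.433

-4.433


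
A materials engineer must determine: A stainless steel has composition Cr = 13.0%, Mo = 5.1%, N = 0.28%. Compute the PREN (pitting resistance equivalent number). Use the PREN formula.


Apply the PREN formula: PREN = Cr + 3.3*Mo + 16*N
PREN = 13.0 + 3.3*5.1 + 16*0.28
PREN = 13.0 + 16.83 + 4.48 = 34.31

34.31


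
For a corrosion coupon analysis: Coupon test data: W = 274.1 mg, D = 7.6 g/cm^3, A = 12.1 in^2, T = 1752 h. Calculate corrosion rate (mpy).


Apply the mpy weight-loss relation: CR = 534 * W / (D * A * T)
Numerator: 534 * 274.1 = 146369.4
Denominator: 7.6 * 12.1 * 1752 = 161113.92
CR = 146369.4 / 161113.92 = 0.90848 mpy

0.90848 mpy


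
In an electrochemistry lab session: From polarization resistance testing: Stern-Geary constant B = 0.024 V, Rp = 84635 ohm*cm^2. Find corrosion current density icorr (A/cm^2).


Apply the Stern-Geary relation: icorr = B / Rp
icorr = 0.024 / 84635 = 2.836×10^-7 A/cm^2

2.836×10^-7 A/cm^2


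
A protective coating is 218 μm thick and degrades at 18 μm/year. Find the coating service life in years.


Service life = thickness / degradation rate
Life = 218 / 18 = 12.1 years

12.1 years


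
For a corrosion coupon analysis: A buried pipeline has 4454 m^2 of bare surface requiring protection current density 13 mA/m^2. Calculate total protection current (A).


I = area * current density, then convert mA → A (÷1000)
I = 4454 * 13 / 1000 = 57.9 A

57.9 A


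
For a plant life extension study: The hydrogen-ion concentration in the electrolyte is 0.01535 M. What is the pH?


pH = −log10[H+]
pH = −log10(0.01535) = 1.81

1.81


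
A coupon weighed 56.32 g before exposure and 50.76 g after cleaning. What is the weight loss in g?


Weight loss = initial − final
WL = 56.32 − 50.76 = 5.56 g

5.56 g


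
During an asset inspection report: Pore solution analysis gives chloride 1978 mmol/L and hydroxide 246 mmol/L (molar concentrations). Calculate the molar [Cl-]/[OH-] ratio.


Threshold parameter = [Cl-] / [OH-] (molar basis; both in mmol/L, so units cancel)
Ratio = 1978 / 246 = 8.04

8.04


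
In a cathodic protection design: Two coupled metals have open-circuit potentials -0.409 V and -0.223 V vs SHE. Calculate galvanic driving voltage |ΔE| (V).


Driving voltage is the absolute potential difference.
|ΔE| = |-0.409 − (-0.223)| = 0.186 V

0.186 V


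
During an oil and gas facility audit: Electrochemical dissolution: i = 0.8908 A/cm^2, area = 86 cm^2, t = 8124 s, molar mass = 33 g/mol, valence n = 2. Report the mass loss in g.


Apply Faraday's law: m = i*A*t*M / (n*F)
Total charge passed Q = i*A*t = 0.8908*86*8124 = 622369.8912 C
m = Q*M/(n*F) = 622369.8912*33/(2*96485) = 106.432 g

106.432 g


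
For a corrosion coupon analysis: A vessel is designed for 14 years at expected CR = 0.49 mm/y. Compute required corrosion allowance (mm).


Corrosion allowance = CR × design life
CA = 0.49 * 14 = 6.86 mm

6.86 mm


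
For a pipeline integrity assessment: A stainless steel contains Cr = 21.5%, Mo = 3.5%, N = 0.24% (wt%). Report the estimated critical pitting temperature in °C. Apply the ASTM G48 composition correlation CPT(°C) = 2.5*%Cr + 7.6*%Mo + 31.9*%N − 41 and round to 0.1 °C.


Apply the ASTM G48 empirical CPT estimate: CPT(°C) = 2.5*%Cr + 7.6*%Mo + 31.9*%N − 41
2.5*21.5 = 53.75; 7.6*3.5 = 26.6; 31.9*0.24 = 7.656
CPT = 53.75 + 26.6 + 7.656 − 41 = 47.006 °C
Rounded to 0.1 °C: CPT ≈ 47.0 °C

47.0 °C


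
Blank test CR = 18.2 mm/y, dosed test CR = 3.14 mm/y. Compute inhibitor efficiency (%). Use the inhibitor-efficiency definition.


Apply the inhibitor-efficiency definition: IE = (CR_blank − CR_inh)/CR_blank × 100
IE = (18.2 − 3.14) / 18.2 × 100
IE = 15.06 / 18.2 × 100 = 82.7 %

82.7 %


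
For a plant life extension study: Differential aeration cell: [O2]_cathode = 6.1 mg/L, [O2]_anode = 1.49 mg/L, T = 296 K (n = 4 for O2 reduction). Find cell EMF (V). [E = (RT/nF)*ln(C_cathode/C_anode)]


Apply the Nernst concentration-cell relation: E = (RT/nF)*ln(C_cathode/C_anode)
RT/nF = 8.314*296/(4*96485) = 0.00637649 V
ln(6.1/1.49) = 1.40951
E = 0.00637649 * 1.40951 = 0.00899 V

0.00899 V


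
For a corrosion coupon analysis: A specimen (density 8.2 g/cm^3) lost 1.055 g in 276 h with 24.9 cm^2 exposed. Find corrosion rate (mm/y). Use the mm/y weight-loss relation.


Apply the mm/y weight-loss relation: CR = 87600 * W / (D * A * T)
Numerator: 87600 * 1.055 = 92418.0
Denominator: 8.2 * 24.9 * 276 = 56353.68
CR = 92418.0 / 56353.68 = 1.639964 mm/y

1.639964 mm/y


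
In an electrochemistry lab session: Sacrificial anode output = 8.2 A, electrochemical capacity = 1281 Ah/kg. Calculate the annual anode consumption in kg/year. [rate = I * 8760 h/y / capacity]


Annual consumption = current * hours per year / capacity
Rate = 8.2 * 8760 / 1281 = 56.1 kg/year

56.1 kg/year
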